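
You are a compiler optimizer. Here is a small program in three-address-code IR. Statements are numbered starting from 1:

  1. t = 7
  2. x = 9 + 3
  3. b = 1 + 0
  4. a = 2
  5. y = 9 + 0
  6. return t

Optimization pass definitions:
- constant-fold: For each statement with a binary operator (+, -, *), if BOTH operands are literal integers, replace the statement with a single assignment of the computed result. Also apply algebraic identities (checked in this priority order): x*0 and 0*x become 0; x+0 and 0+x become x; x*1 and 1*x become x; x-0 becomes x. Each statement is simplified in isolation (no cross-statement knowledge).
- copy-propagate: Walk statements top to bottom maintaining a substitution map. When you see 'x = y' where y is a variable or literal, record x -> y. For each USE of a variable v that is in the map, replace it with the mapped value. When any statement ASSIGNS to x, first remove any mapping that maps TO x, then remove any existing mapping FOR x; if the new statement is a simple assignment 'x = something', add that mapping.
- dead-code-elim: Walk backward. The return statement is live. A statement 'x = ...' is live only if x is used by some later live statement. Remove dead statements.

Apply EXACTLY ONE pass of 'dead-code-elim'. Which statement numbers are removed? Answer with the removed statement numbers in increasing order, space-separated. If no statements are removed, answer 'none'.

Answer: 2 3 4 5

Derivation:
Backward liveness scan:
Stmt 1 't = 7': KEEP (t is live); live-in = []
Stmt 2 'x = 9 + 3': DEAD (x not in live set ['t'])
Stmt 3 'b = 1 + 0': DEAD (b not in live set ['t'])
Stmt 4 'a = 2': DEAD (a not in live set ['t'])
Stmt 5 'y = 9 + 0': DEAD (y not in live set ['t'])
Stmt 6 'return t': KEEP (return); live-in = ['t']
Removed statement numbers: [2, 3, 4, 5]
Surviving IR:
  t = 7
  return t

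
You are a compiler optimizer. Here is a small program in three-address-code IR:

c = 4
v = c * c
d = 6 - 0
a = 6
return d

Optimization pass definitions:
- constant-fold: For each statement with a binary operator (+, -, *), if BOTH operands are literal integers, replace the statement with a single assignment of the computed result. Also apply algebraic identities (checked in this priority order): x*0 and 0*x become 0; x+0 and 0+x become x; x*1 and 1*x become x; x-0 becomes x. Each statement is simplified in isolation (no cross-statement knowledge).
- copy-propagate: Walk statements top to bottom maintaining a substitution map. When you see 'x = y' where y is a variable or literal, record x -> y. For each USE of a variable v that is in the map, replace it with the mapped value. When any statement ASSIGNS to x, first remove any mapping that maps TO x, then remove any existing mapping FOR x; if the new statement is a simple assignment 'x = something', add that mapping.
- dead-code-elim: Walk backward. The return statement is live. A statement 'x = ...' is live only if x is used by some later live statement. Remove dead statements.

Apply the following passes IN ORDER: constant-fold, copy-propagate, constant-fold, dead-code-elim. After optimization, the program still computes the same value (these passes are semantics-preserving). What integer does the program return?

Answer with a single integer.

Answer: 6

Derivation:
Initial IR:
  c = 4
  v = c * c
  d = 6 - 0
  a = 6
  return d
After constant-fold (5 stmts):
  c = 4
  v = c * c
  d = 6
  a = 6
  return d
After copy-propagate (5 stmts):
  c = 4
  v = 4 * 4
  d = 6
  a = 6
  return 6
After constant-fold (5 stmts):
  c = 4
  v = 16
  d = 6
  a = 6
  return 6
After dead-code-elim (1 stmts):
  return 6
Evaluate:
  c = 4  =>  c = 4
  v = c * c  =>  v = 16
  d = 6 - 0  =>  d = 6
  a = 6  =>  a = 6
  return d = 6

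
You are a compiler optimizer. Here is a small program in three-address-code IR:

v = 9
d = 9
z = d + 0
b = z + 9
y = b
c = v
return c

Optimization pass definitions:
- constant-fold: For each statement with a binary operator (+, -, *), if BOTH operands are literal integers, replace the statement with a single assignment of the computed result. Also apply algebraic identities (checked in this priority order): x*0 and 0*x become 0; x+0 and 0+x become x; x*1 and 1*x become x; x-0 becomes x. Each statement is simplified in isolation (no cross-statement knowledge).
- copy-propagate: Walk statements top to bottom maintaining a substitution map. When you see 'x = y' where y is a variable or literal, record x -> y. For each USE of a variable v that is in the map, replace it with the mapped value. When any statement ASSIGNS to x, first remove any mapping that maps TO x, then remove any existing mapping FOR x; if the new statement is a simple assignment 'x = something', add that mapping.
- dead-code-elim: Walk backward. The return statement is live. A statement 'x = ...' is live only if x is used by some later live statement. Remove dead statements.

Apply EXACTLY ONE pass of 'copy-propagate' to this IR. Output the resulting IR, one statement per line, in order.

Answer: v = 9
d = 9
z = 9 + 0
b = z + 9
y = b
c = 9
return 9

Derivation:
Applying copy-propagate statement-by-statement:
  [1] v = 9  (unchanged)
  [2] d = 9  (unchanged)
  [3] z = d + 0  -> z = 9 + 0
  [4] b = z + 9  (unchanged)
  [5] y = b  (unchanged)
  [6] c = v  -> c = 9
  [7] return c  -> return 9
Result (7 stmts):
  v = 9
  d = 9
  z = 9 + 0
  b = z + 9
  y = b
  c = 9
  return 9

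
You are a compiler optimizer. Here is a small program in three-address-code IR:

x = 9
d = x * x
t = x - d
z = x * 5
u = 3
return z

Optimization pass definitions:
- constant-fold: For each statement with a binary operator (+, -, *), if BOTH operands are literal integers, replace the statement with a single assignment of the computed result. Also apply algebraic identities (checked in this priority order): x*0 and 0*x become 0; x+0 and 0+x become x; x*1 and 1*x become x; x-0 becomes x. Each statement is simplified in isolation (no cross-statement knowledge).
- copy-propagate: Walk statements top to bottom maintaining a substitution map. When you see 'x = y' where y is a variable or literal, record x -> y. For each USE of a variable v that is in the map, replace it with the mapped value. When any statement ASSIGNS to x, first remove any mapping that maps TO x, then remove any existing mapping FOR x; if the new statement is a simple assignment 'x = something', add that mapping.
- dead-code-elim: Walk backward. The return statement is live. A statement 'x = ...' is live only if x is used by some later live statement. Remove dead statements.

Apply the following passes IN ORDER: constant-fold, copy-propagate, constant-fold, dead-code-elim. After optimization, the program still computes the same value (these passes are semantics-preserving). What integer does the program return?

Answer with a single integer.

Initial IR:
  x = 9
  d = x * x
  t = x - d
  z = x * 5
  u = 3
  return z
After constant-fold (6 stmts):
  x = 9
  d = x * x
  t = x - d
  z = x * 5
  u = 3
  return z
After copy-propagate (6 stmts):
  x = 9
  d = 9 * 9
  t = 9 - d
  z = 9 * 5
  u = 3
  return z
After constant-fold (6 stmts):
  x = 9
  d = 81
  t = 9 - d
  z = 45
  u = 3
  return z
After dead-code-elim (2 stmts):
  z = 45
  return z
Evaluate:
  x = 9  =>  x = 9
  d = x * x  =>  d = 81
  t = x - d  =>  t = -72
  z = x * 5  =>  z = 45
  u = 3  =>  u = 3
  return z = 45

Answer: 45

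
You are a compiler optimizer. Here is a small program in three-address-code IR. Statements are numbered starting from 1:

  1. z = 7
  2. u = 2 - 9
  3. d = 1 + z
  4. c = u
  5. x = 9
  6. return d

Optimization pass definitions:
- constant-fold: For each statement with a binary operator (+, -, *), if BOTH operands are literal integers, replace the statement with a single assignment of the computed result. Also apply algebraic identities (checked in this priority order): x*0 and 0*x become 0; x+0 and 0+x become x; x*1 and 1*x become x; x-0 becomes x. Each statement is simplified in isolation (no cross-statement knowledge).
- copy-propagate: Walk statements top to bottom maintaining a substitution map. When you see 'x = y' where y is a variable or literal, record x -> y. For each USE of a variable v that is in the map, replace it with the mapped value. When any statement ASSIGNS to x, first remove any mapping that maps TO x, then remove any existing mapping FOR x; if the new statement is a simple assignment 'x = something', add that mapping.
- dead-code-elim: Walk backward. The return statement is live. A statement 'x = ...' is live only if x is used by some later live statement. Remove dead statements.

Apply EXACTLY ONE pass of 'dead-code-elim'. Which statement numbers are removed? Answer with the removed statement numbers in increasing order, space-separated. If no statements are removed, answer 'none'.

Backward liveness scan:
Stmt 1 'z = 7': KEEP (z is live); live-in = []
Stmt 2 'u = 2 - 9': DEAD (u not in live set ['z'])
Stmt 3 'd = 1 + z': KEEP (d is live); live-in = ['z']
Stmt 4 'c = u': DEAD (c not in live set ['d'])
Stmt 5 'x = 9': DEAD (x not in live set ['d'])
Stmt 6 'return d': KEEP (return); live-in = ['d']
Removed statement numbers: [2, 4, 5]
Surviving IR:
  z = 7
  d = 1 + z
  return d

Answer: 2 4 5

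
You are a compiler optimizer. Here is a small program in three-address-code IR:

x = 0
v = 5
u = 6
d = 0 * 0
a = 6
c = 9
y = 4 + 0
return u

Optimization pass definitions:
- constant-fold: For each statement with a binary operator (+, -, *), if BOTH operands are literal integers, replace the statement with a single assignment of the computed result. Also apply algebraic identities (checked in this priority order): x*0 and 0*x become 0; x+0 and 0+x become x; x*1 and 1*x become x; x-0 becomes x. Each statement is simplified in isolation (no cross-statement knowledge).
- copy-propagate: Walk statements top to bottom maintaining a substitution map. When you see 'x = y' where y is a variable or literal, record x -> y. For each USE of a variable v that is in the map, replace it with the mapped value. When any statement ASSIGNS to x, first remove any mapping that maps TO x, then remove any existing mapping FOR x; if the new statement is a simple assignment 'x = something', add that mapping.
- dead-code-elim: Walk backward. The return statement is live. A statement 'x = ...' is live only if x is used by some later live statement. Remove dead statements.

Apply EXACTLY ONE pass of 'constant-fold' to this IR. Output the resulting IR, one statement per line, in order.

Answer: x = 0
v = 5
u = 6
d = 0
a = 6
c = 9
y = 4
return u

Derivation:
Applying constant-fold statement-by-statement:
  [1] x = 0  (unchanged)
  [2] v = 5  (unchanged)
  [3] u = 6  (unchanged)
  [4] d = 0 * 0  -> d = 0
  [5] a = 6  (unchanged)
  [6] c = 9  (unchanged)
  [7] y = 4 + 0  -> y = 4
  [8] return u  (unchanged)
Result (8 stmts):
  x = 0
  v = 5
  u = 6
  d = 0
  a = 6
  c = 9
  y = 4
  return u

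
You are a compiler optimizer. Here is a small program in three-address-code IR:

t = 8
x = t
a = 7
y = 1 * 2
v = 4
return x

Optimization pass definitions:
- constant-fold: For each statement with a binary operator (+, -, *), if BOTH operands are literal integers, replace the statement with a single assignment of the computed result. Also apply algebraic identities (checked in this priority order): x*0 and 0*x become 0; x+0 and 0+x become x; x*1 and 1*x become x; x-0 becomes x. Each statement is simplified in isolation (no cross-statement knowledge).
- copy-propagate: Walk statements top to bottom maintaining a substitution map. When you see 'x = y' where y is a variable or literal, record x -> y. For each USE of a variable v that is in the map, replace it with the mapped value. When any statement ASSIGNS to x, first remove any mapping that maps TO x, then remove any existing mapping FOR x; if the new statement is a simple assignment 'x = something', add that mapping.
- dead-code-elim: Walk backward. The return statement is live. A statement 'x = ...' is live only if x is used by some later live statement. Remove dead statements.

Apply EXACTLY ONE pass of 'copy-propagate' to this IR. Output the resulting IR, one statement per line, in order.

Answer: t = 8
x = 8
a = 7
y = 1 * 2
v = 4
return 8

Derivation:
Applying copy-propagate statement-by-statement:
  [1] t = 8  (unchanged)
  [2] x = t  -> x = 8
  [3] a = 7  (unchanged)
  [4] y = 1 * 2  (unchanged)
  [5] v = 4  (unchanged)
  [6] return x  -> return 8
Result (6 stmts):
  t = 8
  x = 8
  a = 7
  y = 1 * 2
  v = 4
  return 8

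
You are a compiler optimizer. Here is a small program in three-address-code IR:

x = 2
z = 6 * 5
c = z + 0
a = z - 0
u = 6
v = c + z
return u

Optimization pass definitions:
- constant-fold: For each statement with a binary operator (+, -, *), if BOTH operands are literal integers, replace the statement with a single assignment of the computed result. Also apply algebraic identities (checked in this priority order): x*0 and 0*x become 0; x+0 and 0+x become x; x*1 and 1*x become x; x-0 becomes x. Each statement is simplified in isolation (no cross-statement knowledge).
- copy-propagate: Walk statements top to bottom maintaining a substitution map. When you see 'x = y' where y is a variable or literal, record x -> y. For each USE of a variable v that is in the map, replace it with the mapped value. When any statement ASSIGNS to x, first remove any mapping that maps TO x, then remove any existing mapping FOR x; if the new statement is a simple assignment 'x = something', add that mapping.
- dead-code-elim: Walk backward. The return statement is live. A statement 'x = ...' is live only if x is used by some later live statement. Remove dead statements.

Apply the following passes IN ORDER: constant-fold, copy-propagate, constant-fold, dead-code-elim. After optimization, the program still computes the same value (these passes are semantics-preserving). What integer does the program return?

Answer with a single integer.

Initial IR:
  x = 2
  z = 6 * 5
  c = z + 0
  a = z - 0
  u = 6
  v = c + z
  return u
After constant-fold (7 stmts):
  x = 2
  z = 30
  c = z
  a = z
  u = 6
  v = c + z
  return u
After copy-propagate (7 stmts):
  x = 2
  z = 30
  c = 30
  a = 30
  u = 6
  v = 30 + 30
  return 6
After constant-fold (7 stmts):
  x = 2
  z = 30
  c = 30
  a = 30
  u = 6
  v = 60
  return 6
After dead-code-elim (1 stmts):
  return 6
Evaluate:
  x = 2  =>  x = 2
  z = 6 * 5  =>  z = 30
  c = z + 0  =>  c = 30
  a = z - 0  =>  a = 30
  u = 6  =>  u = 6
  v = c + z  =>  v = 60
  return u = 6

Answer: 6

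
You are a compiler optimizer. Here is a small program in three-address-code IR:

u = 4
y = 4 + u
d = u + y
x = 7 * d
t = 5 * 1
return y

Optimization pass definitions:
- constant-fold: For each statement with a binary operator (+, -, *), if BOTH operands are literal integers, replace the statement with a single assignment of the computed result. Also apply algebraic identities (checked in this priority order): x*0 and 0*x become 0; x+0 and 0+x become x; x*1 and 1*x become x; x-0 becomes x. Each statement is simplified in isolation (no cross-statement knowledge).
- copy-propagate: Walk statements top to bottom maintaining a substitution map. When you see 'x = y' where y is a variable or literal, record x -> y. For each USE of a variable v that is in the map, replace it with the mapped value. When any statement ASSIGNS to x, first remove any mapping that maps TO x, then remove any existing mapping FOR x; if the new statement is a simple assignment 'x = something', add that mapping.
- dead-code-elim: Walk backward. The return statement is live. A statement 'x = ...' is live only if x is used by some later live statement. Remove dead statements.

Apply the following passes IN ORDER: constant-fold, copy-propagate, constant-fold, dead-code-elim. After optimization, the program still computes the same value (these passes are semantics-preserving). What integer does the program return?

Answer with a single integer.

Answer: 8

Derivation:
Initial IR:
  u = 4
  y = 4 + u
  d = u + y
  x = 7 * d
  t = 5 * 1
  return y
After constant-fold (6 stmts):
  u = 4
  y = 4 + u
  d = u + y
  x = 7 * d
  t = 5
  return y
After copy-propagate (6 stmts):
  u = 4
  y = 4 + 4
  d = 4 + y
  x = 7 * d
  t = 5
  return y
After constant-fold (6 stmts):
  u = 4
  y = 8
  d = 4 + y
  x = 7 * d
  t = 5
  return y
After dead-code-elim (2 stmts):
  y = 8
  return y
Evaluate:
  u = 4  =>  u = 4
  y = 4 + u  =>  y = 8
  d = u + y  =>  d = 12
  x = 7 * d  =>  x = 84
  t = 5 * 1  =>  t = 5
  return y = 8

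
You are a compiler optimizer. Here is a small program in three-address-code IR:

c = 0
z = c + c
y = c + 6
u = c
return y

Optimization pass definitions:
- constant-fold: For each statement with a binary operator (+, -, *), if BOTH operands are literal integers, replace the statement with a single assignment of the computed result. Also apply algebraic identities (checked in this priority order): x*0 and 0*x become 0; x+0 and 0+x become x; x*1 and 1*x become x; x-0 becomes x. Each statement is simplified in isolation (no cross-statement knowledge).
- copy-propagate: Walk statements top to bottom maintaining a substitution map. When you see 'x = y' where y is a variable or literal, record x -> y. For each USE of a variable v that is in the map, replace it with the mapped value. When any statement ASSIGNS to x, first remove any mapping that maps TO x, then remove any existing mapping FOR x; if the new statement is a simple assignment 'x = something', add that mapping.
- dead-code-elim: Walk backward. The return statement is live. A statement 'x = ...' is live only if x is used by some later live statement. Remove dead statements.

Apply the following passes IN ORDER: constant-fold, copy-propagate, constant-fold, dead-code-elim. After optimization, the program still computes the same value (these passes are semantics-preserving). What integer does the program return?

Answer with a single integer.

Answer: 6

Derivation:
Initial IR:
  c = 0
  z = c + c
  y = c + 6
  u = c
  return y
After constant-fold (5 stmts):
  c = 0
  z = c + c
  y = c + 6
  u = c
  return y
After copy-propagate (5 stmts):
  c = 0
  z = 0 + 0
  y = 0 + 6
  u = 0
  return y
After constant-fold (5 stmts):
  c = 0
  z = 0
  y = 6
  u = 0
  return y
After dead-code-elim (2 stmts):
  y = 6
  return y
Evaluate:
  c = 0  =>  c = 0
  z = c + c  =>  z = 0
  y = c + 6  =>  y = 6
  u = c  =>  u = 0
  return y = 6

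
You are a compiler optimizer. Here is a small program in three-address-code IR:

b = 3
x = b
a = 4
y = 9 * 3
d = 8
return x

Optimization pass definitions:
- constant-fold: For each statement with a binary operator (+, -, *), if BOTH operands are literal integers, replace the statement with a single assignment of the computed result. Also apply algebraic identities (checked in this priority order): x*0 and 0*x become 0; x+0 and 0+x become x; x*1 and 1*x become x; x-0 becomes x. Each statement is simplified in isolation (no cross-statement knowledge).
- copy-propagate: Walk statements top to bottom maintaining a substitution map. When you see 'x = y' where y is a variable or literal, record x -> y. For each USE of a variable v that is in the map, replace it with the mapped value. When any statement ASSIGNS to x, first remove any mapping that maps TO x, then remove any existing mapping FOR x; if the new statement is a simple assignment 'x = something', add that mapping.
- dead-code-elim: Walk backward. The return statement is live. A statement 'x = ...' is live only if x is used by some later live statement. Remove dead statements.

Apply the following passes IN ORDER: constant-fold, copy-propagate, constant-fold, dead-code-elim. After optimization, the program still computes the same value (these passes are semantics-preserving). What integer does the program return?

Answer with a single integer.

Initial IR:
  b = 3
  x = b
  a = 4
  y = 9 * 3
  d = 8
  return x
After constant-fold (6 stmts):
  b = 3
  x = b
  a = 4
  y = 27
  d = 8
  return x
After copy-propagate (6 stmts):
  b = 3
  x = 3
  a = 4
  y = 27
  d = 8
  return 3
After constant-fold (6 stmts):
  b = 3
  x = 3
  a = 4
  y = 27
  d = 8
  return 3
After dead-code-elim (1 stmts):
  return 3
Evaluate:
  b = 3  =>  b = 3
  x = b  =>  x = 3
  a = 4  =>  a = 4
  y = 9 * 3  =>  y = 27
  d = 8  =>  d = 8
  return x = 3

Answer: 3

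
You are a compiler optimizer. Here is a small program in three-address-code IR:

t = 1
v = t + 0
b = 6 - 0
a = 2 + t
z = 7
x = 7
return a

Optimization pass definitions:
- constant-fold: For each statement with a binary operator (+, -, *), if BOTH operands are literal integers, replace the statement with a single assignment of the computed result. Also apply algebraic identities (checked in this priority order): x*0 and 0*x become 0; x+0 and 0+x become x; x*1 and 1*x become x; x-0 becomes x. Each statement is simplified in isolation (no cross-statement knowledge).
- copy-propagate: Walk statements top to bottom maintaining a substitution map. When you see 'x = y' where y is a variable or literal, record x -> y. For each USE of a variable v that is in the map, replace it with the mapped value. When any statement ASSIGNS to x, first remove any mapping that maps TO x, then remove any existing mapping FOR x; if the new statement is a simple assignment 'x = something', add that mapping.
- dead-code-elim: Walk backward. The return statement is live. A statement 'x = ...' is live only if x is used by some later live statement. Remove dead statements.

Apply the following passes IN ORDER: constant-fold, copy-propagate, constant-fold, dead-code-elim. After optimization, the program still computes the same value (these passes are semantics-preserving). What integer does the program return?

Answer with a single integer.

Initial IR:
  t = 1
  v = t + 0
  b = 6 - 0
  a = 2 + t
  z = 7
  x = 7
  return a
After constant-fold (7 stmts):
  t = 1
  v = t
  b = 6
  a = 2 + t
  z = 7
  x = 7
  return a
After copy-propagate (7 stmts):
  t = 1
  v = 1
  b = 6
  a = 2 + 1
  z = 7
  x = 7
  return a
After constant-fold (7 stmts):
  t = 1
  v = 1
  b = 6
  a = 3
  z = 7
  x = 7
  return a
After dead-code-elim (2 stmts):
  a = 3
  return a
Evaluate:
  t = 1  =>  t = 1
  v = t + 0  =>  v = 1
  b = 6 - 0  =>  b = 6
  a = 2 + t  =>  a = 3
  z = 7  =>  z = 7
  x = 7  =>  x = 7
  return a = 3

Answer: 3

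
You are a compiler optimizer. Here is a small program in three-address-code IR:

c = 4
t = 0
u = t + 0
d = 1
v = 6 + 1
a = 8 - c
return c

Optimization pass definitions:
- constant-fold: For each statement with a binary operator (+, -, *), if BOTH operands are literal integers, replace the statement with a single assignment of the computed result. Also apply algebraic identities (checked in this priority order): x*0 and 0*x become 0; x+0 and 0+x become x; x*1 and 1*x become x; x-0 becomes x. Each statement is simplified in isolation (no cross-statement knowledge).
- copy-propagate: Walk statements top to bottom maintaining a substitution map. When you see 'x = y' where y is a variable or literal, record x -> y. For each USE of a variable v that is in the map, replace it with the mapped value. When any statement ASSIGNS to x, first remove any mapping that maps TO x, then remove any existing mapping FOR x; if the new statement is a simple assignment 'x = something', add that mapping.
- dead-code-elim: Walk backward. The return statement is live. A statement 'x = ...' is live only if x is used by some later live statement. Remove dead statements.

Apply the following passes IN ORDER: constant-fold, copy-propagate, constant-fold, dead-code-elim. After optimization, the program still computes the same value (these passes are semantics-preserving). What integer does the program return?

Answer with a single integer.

Answer: 4

Derivation:
Initial IR:
  c = 4
  t = 0
  u = t + 0
  d = 1
  v = 6 + 1
  a = 8 - c
  return c
After constant-fold (7 stmts):
  c = 4
  t = 0
  u = t
  d = 1
  v = 7
  a = 8 - c
  return c
After copy-propagate (7 stmts):
  c = 4
  t = 0
  u = 0
  d = 1
  v = 7
  a = 8 - 4
  return 4
After constant-fold (7 stmts):
  c = 4
  t = 0
  u = 0
  d = 1
  v = 7
  a = 4
  return 4
After dead-code-elim (1 stmts):
  return 4
Evaluate:
  c = 4  =>  c = 4
  t = 0  =>  t = 0
  u = t + 0  =>  u = 0
  d = 1  =>  d = 1
  v = 6 + 1  =>  v = 7
  a = 8 - c  =>  a = 4
  return c = 4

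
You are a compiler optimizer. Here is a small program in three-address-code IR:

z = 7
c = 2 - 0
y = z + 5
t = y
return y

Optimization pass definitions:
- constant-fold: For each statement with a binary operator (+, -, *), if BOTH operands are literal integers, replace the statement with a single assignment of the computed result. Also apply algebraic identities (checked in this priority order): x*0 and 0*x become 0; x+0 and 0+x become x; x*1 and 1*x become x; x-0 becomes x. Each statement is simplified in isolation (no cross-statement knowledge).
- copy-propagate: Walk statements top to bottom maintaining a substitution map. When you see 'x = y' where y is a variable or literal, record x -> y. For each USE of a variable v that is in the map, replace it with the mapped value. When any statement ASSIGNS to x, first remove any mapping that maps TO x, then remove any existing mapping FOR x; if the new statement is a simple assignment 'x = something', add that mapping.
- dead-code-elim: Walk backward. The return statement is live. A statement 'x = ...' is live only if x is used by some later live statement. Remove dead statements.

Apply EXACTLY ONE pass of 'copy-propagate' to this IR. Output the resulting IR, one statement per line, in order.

Answer: z = 7
c = 2 - 0
y = 7 + 5
t = y
return y

Derivation:
Applying copy-propagate statement-by-statement:
  [1] z = 7  (unchanged)
  [2] c = 2 - 0  (unchanged)
  [3] y = z + 5  -> y = 7 + 5
  [4] t = y  (unchanged)
  [5] return y  (unchanged)
Result (5 stmts):
  z = 7
  c = 2 - 0
  y = 7 + 5
  t = y
  return y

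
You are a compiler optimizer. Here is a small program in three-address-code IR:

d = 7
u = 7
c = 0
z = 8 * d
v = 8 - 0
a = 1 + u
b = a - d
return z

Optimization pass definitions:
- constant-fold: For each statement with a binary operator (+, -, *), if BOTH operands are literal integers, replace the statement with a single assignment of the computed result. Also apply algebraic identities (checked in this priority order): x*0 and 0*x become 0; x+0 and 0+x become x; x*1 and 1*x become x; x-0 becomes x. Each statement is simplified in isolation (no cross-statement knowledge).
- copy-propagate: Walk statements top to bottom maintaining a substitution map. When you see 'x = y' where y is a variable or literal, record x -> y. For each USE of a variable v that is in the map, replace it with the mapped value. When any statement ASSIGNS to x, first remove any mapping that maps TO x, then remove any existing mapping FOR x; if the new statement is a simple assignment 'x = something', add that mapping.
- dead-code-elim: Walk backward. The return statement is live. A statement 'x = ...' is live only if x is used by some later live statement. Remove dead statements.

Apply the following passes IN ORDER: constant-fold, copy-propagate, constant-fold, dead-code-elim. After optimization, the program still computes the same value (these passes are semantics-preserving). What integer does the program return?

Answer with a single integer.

Initial IR:
  d = 7
  u = 7
  c = 0
  z = 8 * d
  v = 8 - 0
  a = 1 + u
  b = a - d
  return z
After constant-fold (8 stmts):
  d = 7
  u = 7
  c = 0
  z = 8 * d
  v = 8
  a = 1 + u
  b = a - d
  return z
After copy-propagate (8 stmts):
  d = 7
  u = 7
  c = 0
  z = 8 * 7
  v = 8
  a = 1 + 7
  b = a - 7
  return z
After constant-fold (8 stmts):
  d = 7
  u = 7
  c = 0
  z = 56
  v = 8
  a = 8
  b = a - 7
  return z
After dead-code-elim (2 stmts):
  z = 56
  return z
Evaluate:
  d = 7  =>  d = 7
  u = 7  =>  u = 7
  c = 0  =>  c = 0
  z = 8 * d  =>  z = 56
  v = 8 - 0  =>  v = 8
  a = 1 + u  =>  a = 8
  b = a - d  =>  b = 1
  return z = 56

Answer: 56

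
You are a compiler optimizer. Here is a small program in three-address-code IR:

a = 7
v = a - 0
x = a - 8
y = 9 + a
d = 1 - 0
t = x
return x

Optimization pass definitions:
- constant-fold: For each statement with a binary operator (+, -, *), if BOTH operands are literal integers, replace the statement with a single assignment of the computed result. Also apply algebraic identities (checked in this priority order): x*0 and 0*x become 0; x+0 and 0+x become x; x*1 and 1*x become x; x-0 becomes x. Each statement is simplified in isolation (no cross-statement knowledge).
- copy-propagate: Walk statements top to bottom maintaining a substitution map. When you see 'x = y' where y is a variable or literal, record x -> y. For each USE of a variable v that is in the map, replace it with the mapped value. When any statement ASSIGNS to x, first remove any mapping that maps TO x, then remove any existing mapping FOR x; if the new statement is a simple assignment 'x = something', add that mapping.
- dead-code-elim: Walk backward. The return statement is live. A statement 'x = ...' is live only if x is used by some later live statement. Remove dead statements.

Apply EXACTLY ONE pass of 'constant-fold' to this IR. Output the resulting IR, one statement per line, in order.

Applying constant-fold statement-by-statement:
  [1] a = 7  (unchanged)
  [2] v = a - 0  -> v = a
  [3] x = a - 8  (unchanged)
  [4] y = 9 + a  (unchanged)
  [5] d = 1 - 0  -> d = 1
  [6] t = x  (unchanged)
  [7] return x  (unchanged)
Result (7 stmts):
  a = 7
  v = a
  x = a - 8
  y = 9 + a
  d = 1
  t = x
  return x

Answer: a = 7
v = a
x = a - 8
y = 9 + a
d = 1
t = x
return x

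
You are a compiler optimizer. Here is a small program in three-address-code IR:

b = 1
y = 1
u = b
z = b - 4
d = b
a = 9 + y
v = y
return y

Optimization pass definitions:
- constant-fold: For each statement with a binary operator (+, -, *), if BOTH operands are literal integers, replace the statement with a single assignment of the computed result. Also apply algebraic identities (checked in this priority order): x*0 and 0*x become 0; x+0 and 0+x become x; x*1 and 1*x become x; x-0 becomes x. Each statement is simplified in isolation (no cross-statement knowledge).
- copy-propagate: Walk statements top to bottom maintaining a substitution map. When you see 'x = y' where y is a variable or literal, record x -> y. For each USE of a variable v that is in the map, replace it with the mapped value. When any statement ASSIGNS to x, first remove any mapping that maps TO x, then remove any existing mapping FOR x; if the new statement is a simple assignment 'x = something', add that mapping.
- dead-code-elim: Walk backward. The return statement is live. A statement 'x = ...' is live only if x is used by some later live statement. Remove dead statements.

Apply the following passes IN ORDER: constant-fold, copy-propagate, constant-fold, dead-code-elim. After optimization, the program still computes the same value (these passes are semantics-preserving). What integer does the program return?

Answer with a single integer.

Initial IR:
  b = 1
  y = 1
  u = b
  z = b - 4
  d = b
  a = 9 + y
  v = y
  return y
After constant-fold (8 stmts):
  b = 1
  y = 1
  u = b
  z = b - 4
  d = b
  a = 9 + y
  v = y
  return y
After copy-propagate (8 stmts):
  b = 1
  y = 1
  u = 1
  z = 1 - 4
  d = 1
  a = 9 + 1
  v = 1
  return 1
After constant-fold (8 stmts):
  b = 1
  y = 1
  u = 1
  z = -3
  d = 1
  a = 10
  v = 1
  return 1
After dead-code-elim (1 stmts):
  return 1
Evaluate:
  b = 1  =>  b = 1
  y = 1  =>  y = 1
  u = b  =>  u = 1
  z = b - 4  =>  z = -3
  d = b  =>  d = 1
  a = 9 + y  =>  a = 10
  v = y  =>  v = 1
  return y = 1

Answer: 1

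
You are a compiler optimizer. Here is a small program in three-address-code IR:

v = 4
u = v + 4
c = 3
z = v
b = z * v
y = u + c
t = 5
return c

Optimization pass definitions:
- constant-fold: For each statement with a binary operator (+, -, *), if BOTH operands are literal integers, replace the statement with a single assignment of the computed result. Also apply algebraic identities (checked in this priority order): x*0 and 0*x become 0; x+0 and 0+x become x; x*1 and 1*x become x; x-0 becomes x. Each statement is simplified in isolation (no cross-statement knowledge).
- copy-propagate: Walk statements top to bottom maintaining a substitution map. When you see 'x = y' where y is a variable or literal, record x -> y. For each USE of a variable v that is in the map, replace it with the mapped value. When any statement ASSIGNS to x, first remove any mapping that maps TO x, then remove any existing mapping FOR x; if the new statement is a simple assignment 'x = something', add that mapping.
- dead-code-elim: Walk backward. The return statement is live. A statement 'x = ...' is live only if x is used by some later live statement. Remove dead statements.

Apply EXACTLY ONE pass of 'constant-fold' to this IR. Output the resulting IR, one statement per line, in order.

Applying constant-fold statement-by-statement:
  [1] v = 4  (unchanged)
  [2] u = v + 4  (unchanged)
  [3] c = 3  (unchanged)
  [4] z = v  (unchanged)
  [5] b = z * v  (unchanged)
  [6] y = u + c  (unchanged)
  [7] t = 5  (unchanged)
  [8] return c  (unchanged)
Result (8 stmts):
  v = 4
  u = v + 4
  c = 3
  z = v
  b = z * v
  y = u + c
  t = 5
  return c

Answer: v = 4
u = v + 4
c = 3
z = v
b = z * v
y = u + c
t = 5
return c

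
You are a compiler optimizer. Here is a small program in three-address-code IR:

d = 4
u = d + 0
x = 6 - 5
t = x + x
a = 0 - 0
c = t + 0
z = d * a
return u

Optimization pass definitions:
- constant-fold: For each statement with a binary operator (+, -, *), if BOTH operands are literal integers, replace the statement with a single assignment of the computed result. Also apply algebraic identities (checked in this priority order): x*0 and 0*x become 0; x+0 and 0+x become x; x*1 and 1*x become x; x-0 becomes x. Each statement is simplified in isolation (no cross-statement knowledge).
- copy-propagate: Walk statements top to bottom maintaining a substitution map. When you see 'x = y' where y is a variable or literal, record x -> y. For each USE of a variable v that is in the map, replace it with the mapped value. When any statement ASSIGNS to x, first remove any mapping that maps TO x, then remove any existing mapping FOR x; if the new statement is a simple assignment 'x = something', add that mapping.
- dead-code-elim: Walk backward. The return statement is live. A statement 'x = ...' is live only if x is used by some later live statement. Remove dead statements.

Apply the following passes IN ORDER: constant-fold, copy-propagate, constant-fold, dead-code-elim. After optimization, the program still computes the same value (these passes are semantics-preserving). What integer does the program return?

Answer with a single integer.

Initial IR:
  d = 4
  u = d + 0
  x = 6 - 5
  t = x + x
  a = 0 - 0
  c = t + 0
  z = d * a
  return u
After constant-fold (8 stmts):
  d = 4
  u = d
  x = 1
  t = x + x
  a = 0
  c = t
  z = d * a
  return u
After copy-propagate (8 stmts):
  d = 4
  u = 4
  x = 1
  t = 1 + 1
  a = 0
  c = t
  z = 4 * 0
  return 4
After constant-fold (8 stmts):
  d = 4
  u = 4
  x = 1
  t = 2
  a = 0
  c = t
  z = 0
  return 4
After dead-code-elim (1 stmts):
  return 4
Evaluate:
  d = 4  =>  d = 4
  u = d + 0  =>  u = 4
  x = 6 - 5  =>  x = 1
  t = x + x  =>  t = 2
  a = 0 - 0  =>  a = 0
  c = t + 0  =>  c = 2
  z = d * a  =>  z = 0
  return u = 4

Answer: 4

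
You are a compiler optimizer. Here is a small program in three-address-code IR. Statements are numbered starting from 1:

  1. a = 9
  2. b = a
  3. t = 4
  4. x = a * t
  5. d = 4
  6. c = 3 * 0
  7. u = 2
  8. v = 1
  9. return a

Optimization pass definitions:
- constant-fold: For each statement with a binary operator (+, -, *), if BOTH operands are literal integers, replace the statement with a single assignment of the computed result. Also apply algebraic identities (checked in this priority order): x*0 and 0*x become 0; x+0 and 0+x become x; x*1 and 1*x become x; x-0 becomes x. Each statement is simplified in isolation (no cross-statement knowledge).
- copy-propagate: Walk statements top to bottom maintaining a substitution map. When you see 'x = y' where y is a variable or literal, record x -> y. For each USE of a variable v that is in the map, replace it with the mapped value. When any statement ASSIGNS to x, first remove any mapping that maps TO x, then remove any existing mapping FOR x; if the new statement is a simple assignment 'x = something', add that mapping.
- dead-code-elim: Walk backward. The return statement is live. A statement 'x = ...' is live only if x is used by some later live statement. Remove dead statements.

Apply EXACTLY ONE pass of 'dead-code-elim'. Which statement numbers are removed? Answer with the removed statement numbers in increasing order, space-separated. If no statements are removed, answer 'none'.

Backward liveness scan:
Stmt 1 'a = 9': KEEP (a is live); live-in = []
Stmt 2 'b = a': DEAD (b not in live set ['a'])
Stmt 3 't = 4': DEAD (t not in live set ['a'])
Stmt 4 'x = a * t': DEAD (x not in live set ['a'])
Stmt 5 'd = 4': DEAD (d not in live set ['a'])
Stmt 6 'c = 3 * 0': DEAD (c not in live set ['a'])
Stmt 7 'u = 2': DEAD (u not in live set ['a'])
Stmt 8 'v = 1': DEAD (v not in live set ['a'])
Stmt 9 'return a': KEEP (return); live-in = ['a']
Removed statement numbers: [2, 3, 4, 5, 6, 7, 8]
Surviving IR:
  a = 9
  return a

Answer: 2 3 4 5 6 7 8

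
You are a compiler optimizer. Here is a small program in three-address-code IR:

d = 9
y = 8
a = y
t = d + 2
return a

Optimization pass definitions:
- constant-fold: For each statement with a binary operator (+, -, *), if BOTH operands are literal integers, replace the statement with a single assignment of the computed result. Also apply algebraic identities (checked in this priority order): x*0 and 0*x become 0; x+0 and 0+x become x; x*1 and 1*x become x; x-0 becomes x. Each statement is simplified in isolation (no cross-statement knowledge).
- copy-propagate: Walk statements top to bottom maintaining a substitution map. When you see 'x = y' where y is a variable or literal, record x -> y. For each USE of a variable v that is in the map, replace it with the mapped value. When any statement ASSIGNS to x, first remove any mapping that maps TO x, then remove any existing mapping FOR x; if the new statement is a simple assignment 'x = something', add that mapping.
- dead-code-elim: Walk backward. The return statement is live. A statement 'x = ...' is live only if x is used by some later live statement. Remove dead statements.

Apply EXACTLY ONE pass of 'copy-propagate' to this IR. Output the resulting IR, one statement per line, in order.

Applying copy-propagate statement-by-statement:
  [1] d = 9  (unchanged)
  [2] y = 8  (unchanged)
  [3] a = y  -> a = 8
  [4] t = d + 2  -> t = 9 + 2
  [5] return a  -> return 8
Result (5 stmts):
  d = 9
  y = 8
  a = 8
  t = 9 + 2
  return 8

Answer: d = 9
y = 8
a = 8
t = 9 + 2
return 8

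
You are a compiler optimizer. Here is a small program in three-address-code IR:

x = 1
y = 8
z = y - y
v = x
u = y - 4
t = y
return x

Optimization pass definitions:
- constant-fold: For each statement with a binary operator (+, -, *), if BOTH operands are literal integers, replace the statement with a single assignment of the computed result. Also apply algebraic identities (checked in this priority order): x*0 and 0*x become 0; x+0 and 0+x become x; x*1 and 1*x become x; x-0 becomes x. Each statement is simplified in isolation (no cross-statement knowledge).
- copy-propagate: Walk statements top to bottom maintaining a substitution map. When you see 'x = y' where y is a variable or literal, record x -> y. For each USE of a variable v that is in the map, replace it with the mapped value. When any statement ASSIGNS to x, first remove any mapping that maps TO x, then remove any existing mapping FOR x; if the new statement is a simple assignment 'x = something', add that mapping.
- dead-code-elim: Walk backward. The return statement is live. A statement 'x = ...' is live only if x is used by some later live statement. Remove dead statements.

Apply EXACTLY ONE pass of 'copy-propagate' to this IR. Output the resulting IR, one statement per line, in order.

Applying copy-propagate statement-by-statement:
  [1] x = 1  (unchanged)
  [2] y = 8  (unchanged)
  [3] z = y - y  -> z = 8 - 8
  [4] v = x  -> v = 1
  [5] u = y - 4  -> u = 8 - 4
  [6] t = y  -> t = 8
  [7] return x  -> return 1
Result (7 stmts):
  x = 1
  y = 8
  z = 8 - 8
  v = 1
  u = 8 - 4
  t = 8
  return 1

Answer: x = 1
y = 8
z = 8 - 8
v = 1
u = 8 - 4
t = 8
return 1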